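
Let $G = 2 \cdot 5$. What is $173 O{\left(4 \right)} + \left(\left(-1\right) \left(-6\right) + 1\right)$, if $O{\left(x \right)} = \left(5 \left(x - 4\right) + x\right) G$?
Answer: $6927$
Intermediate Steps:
$G = 10$
$O{\left(x \right)} = -200 + 60 x$ ($O{\left(x \right)} = \left(5 \left(x - 4\right) + x\right) 10 = \left(5 \left(-4 + x\right) + x\right) 10 = \left(\left(-20 + 5 x\right) + x\right) 10 = \left(-20 + 6 x\right) 10 = -200 + 60 x$)
$173 O{\left(4 \right)} + \left(\left(-1\right) \left(-6\right) + 1\right) = 173 \left(-200 + 60 \cdot 4\right) + \left(\left(-1\right) \left(-6\right) + 1\right) = 173 \left(-200 + 240\right) + \left(6 + 1\right) = 173 \cdot 40 + 7 = 6920 + 7 = 6927$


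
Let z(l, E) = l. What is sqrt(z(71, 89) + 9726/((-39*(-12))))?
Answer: sqrt(558402)/78 ≈ 9.5803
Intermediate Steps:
sqrt(z(71, 89) + 9726/((-39*(-12)))) = sqrt(71 + 9726/((-39*(-12)))) = sqrt(71 + 9726/468) = sqrt(71 + 9726*(1/468)) = sqrt(71 + 1621/78) = sqrt(7159/78) = sqrt(558402)/78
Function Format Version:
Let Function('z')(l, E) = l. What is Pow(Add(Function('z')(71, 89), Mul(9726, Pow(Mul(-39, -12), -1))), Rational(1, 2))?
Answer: Mul(Rational(1, 78), Pow(558402, Rational(1, 2))) ≈ 9.5803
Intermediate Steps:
Pow(Add(Function('z')(71, 89), Mul(9726, Pow(Mul(-39, -12), -1))), Rational(1, 2)) = Pow(Add(71, Mul(9726, Pow(Mul(-39, -12), -1))), Rational(1, 2)) = Pow(Add(71, Mul(9726, Pow(468, -1))), Rational(1, 2)) = Pow(Add(71, Mul(9726, Rational(1, 468))), Rational(1, 2)) = Pow(Add(71, Rational(1621, 78)), Rational(1, 2)) = Pow(Rational(7159, 78), Rational(1, 2)) = Mul(Rational(1, 78), Pow(558402, Rational(1, 2)))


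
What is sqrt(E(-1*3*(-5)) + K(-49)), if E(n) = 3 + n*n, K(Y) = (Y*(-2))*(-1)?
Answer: sqrt(130) ≈ 11.402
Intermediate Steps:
K(Y) = 2*Y (K(Y) = -2*Y*(-1) = 2*Y)
E(n) = 3 + n**2
sqrt(E(-1*3*(-5)) + K(-49)) = sqrt((3 + (-1*3*(-5))**2) + 2*(-49)) = sqrt((3 + (-3*(-5))**2) - 98) = sqrt((3 + 15**2) - 98) = sqrt((3 + 225) - 98) = sqrt(228 - 98) = sqrt(130)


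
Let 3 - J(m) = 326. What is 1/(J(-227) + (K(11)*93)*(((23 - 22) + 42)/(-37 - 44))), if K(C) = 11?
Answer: -27/23384 ≈ -0.0011546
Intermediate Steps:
J(m) = -323 (J(m) = 3 - 1*326 = 3 - 326 = -323)
1/(J(-227) + (K(11)*93)*(((23 - 22) + 42)/(-37 - 44))) = 1/(-323 + (11*93)*(((23 - 22) + 42)/(-37 - 44))) = 1/(-323 + 1023*((1 + 42)/(-81))) = 1/(-323 + 1023*(43*(-1/81))) = 1/(-323 + 1023*(-43/81)) = 1/(-323 - 14663/27) = 1/(-23384/27) = -27/23384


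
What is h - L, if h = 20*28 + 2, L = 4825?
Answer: -4263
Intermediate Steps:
h = 562 (h = 560 + 2 = 562)
h - L = 562 - 1*4825 = 562 - 4825 = -4263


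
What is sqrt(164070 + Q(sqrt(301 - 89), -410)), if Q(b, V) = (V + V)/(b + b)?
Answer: sqrt(460872630 - 10865*sqrt(53))/53 ≈ 405.02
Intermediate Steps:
Q(b, V) = V/b (Q(b, V) = (2*V)/((2*b)) = (2*V)*(1/(2*b)) = V/b)
sqrt(164070 + Q(sqrt(301 - 89), -410)) = sqrt(164070 - 410/sqrt(301 - 89)) = sqrt(164070 - 410*sqrt(53)/106) = sqrt(164070 - 205*sqrt(53)/53)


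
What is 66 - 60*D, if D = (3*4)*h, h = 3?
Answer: -2094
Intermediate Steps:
D = 36 (D = (3*4)*3 = 12*3 = 36)
66 - 60*D = 66 - 60*36 = 66 - 2160 = -2094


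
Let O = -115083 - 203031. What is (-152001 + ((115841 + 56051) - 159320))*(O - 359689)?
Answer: 94505394487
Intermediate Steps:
O = -318114
(-152001 + ((115841 + 56051) - 159320))*(O - 359689) = (-152001 + ((115841 + 56051) - 159320))*(-318114 - 359689) = (-152001 + (171892 - 159320))*(-677803) = (-152001 + 12572)*(-677803) = -139429*(-677803) = 94505394487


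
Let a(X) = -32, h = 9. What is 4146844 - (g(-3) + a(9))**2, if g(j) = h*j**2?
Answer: 4144443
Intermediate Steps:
g(j) = 9*j**2
4146844 - (g(-3) + a(9))**2 = 4146844 - (9*(-3)**2 - 32)**2 = 4146844 - (9*9 - 32)**2 = 4146844 - (81 - 32)**2 = 4146844 - 1*49**2 = 4146844 - 1*2401 = 4146844 - 2401 = 4144443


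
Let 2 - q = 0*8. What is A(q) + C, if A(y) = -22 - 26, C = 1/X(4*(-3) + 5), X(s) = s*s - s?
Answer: -2687/56 ≈ -47.982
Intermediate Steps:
X(s) = s² - s
q = 2 (q = 2 - 0*8 = 2 - 1*0 = 2 + 0 = 2)
C = 1/56 (C = 1/((4*(-3) + 5)*(-1 + (4*(-3) + 5))) = 1/((-12 + 5)*(-1 + (-12 + 5))) = 1/(-7*(-1 - 7)) = 1/(-7*(-8)) = 1/56 ≈ 0.017857)
A(y) = -48
A(q) + C = -48 + 1/56 = -2687/56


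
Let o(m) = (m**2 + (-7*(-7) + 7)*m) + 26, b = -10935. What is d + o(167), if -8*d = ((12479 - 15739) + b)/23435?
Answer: 1397366271/37496 ≈ 37267.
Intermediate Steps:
d = 2839/37496 (d = -((12479 - 15739) - 10935)/(8*23435) = -(-3260 - 10935)/(8*23435) = -(-14195)/(8*23435) = -1/8*(-2839/4687) = 2839/37496 ≈ 0.075715)
o(m) = 26 + m**2 + 56*m (o(m) = (m**2 + (49 + 7)*m) + 26 = (m**2 + 56*m) + 26 = 26 + m**2 + 56*m)
d + o(167) = 2839/37496 + (26 + 167**2 + 56*167) = 2839/37496 + (26 + 27889 + 9352) = 2839/37496 + 37267 = 1397366271/37496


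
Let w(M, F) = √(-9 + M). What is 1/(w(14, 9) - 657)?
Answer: -657/431644 - √5/431644 ≈ -0.0015273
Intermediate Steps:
1/(w(14, 9) - 657) = 1/(√(-9 + 14) - 657) = 1/(√5 - 657) = 1/(-657 + √5)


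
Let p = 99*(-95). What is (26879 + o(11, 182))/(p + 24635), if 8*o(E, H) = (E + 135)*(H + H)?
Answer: 16761/7615 ≈ 2.2010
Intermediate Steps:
p = -9405
o(E, H) = H*(135 + E)/4 (o(E, H) = ((E + 135)*(H + H))/8 = ((135 + E)*(2*H))/8 = (2*H*(135 + E))/8 = H*(135 + E)/4)
(26879 + o(11, 182))/(p + 24635) = (26879 + (¼)*182*(135 + 11))/(-9405 + 24635) = (26879 + (¼)*182*146)/15230 = (26879 + 6643)*(1/15230) = 33522*(1/15230) = 16761/7615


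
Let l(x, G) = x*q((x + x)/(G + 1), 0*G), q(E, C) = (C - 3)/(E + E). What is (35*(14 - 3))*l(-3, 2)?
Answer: -3465/4 ≈ -866.25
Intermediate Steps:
q(E, C) = (-3 + C)/(2*E) (q(E, C) = (-3 + C)/((2*E)) = (-3 + C)*(1/(2*E)) = (-3 + C)/(2*E))
l(x, G) = -¾ - 3*G/4 (l(x, G) = x*((-3 + 0*G)/(2*(((x + x)/(G + 1))))) = x*((-3 + 0)/(2*(((2*x)/(1 + G))))) = x*((½)*(-3)/(2*x/(1 + G))) = x*((½)*((1 + G)/(2*x))*(-3)) = x*(-3*(1 + G)/(4*x)) = -¾ - 3*G/4)
(35*(14 - 3))*l(-3, 2) = (35*(14 - 3))*(-¾ - ¾*2) = (35*11)*(-¾ - 3/2) = 385*(-9/4) = -3465/4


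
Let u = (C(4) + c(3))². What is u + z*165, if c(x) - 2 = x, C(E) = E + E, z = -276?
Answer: -45371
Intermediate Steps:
C(E) = 2*E
c(x) = 2 + x
u = 169 (u = (2*4 + (2 + 3))² = (8 + 5)² = 13² = 169)
u + z*165 = 169 - 276*165 = 169 - 45540 = -45371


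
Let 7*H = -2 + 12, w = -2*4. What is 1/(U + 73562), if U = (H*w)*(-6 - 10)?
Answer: 7/516214 ≈ 1.3560e-5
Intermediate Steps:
w = -8
H = 10/7 (H = (-2 + 12)/7 = (1/7)*10 = 10/7 ≈ 1.4286)
U = 1280/7 (U = ((10/7)*(-8))*(-6 - 10) = -80/7*(-16) = 1280/7 ≈ 182.86)
1/(U + 73562) = 1/(1280/7 + 73562) = 1/(516214/7) = 7/516214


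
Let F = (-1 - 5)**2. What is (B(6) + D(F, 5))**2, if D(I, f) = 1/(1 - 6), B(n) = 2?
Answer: 81/25 ≈ 3.2400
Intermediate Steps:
F = 36 (F = (-6)**2 = 36)
D(I, f) = -1/5 (D(I, f) = 1/(-5) = -1/5)
(B(6) + D(F, 5))**2 = (2 - 1/5)**2 = (9/5)**2 = 81/25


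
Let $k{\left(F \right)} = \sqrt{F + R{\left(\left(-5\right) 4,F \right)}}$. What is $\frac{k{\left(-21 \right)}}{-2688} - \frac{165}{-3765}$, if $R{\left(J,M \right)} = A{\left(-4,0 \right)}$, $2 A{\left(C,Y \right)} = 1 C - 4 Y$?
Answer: $\frac{11}{251} - \frac{i \sqrt{23}}{2688} \approx 0.043825 - 0.0017842 i$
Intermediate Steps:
$A{\left(C,Y \right)} = \frac{C}{2} - 2 Y$ ($A{\left(C,Y \right)} = \frac{1 C - 4 Y}{2} = \frac{C - 4 Y}{2} = \frac{C}{2} - 2 Y$)
$R{\left(J,M \right)} = -2$ ($R{\left(J,M \right)} = \frac{1}{2} \left(-4\right) - 0 = -2 + 0 = -2$)
$k{\left(F \right)} = \sqrt{-2 + F}$ ($k{\left(F \right)} = \sqrt{F - 2} = \sqrt{-2 + F}$)
$\frac{k{\left(-21 \right)}}{-2688} - \frac{165}{-3765} = \frac{\sqrt{-2 - 21}}{-2688} - \frac{165}{-3765} = \sqrt{-23} \left(- \frac{1}{2688}\right) - - \frac{11}{251} = i \sqrt{23} \left(- \frac{1}{2688}\right) + \frac{11}{251} = - \frac{i \sqrt{23}}{2688} + \frac{11}{251} = \frac{11}{251} - \frac{i \sqrt{23}}{2688}$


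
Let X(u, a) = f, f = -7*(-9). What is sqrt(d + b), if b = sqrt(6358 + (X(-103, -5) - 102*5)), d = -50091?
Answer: sqrt(-50091 + sqrt(5911)) ≈ 223.64*I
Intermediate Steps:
f = 63
X(u, a) = 63
b = sqrt(5911) (b = sqrt(6358 + (63 - 102*5)) = sqrt(6358 + (63 - 1*510)) = sqrt(6358 + (63 - 510)) = sqrt(6358 - 447) = sqrt(5911) ≈ 76.883)
sqrt(d + b) = sqrt(-50091 + sqrt(5911))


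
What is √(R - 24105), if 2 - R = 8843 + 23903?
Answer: I*√56849 ≈ 238.43*I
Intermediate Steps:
R = -32744 (R = 2 - (8843 + 23903) = 2 - 1*32746 = 2 - 32746 = -32744)
√(R - 24105) = √(-32744 - 24105) = √(-56849) = I*√56849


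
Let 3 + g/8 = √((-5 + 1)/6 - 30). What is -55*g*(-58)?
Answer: -76560 + 51040*I*√69/3 ≈ -76560.0 + 1.4132e+5*I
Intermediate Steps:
g = -24 + 16*I*√69/3 (g = -24 + 8*√((-5 + 1)/6 - 30) = -24 + 8*√(-4*⅙ - 30) = -24 + 8*√(-⅔ - 30) = -24 + 8*√(-92/3) = -24 + 8*(2*I*√69/3) = -24 + 16*I*√69/3 ≈ -24.0 + 44.302*I)
-55*g*(-58) = -55*(-24 + 16*I*√69/3)*(-58) = (1320 - 880*I*√69/3)*(-58) = -76560 + 51040*I*√69/3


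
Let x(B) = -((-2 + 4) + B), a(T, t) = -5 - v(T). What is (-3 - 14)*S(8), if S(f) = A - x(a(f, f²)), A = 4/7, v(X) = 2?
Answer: 527/7 ≈ 75.286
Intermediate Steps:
a(T, t) = -7 (a(T, t) = -5 - 1*2 = -5 - 2 = -7)
x(B) = -2 - B (x(B) = -(2 + B) = -2 - B)
A = 4/7 (A = 4*(⅐) = 4/7 ≈ 0.57143)
S(f) = -31/7 (S(f) = 4/7 - (-2 - 1*(-7)) = 4/7 - (-2 + 7) = 4/7 - 1*5 = 4/7 - 5 = -31/7)
(-3 - 14)*S(8) = (-3 - 14)*(-31/7) = -17*(-31/7) = 527/7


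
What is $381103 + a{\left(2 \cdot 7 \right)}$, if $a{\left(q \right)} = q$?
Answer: $381117$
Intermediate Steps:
$381103 + a{\left(2 \cdot 7 \right)} = 381103 + 2 \cdot 7 = 381103 + 14 = 381117$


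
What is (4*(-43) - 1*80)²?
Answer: 63504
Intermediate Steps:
(4*(-43) - 1*80)² = (-172 - 80)² = (-252)² = 63504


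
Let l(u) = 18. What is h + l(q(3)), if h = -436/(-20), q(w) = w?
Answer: 199/5 ≈ 39.800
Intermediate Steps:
h = 109/5 (h = -436*(-1/20) = 109/5 ≈ 21.800)
h + l(q(3)) = 109/5 + 18 = 199/5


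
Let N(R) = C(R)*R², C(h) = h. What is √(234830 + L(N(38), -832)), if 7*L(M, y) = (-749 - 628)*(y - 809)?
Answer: 191*√749/7 ≈ 746.75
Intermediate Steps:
N(R) = R³ (N(R) = R*R² = R³)
L(M, y) = 1113993/7 - 1377*y/7 (L(M, y) = ((-749 - 628)*(y - 809))/7 = (-1377*(-809 + y))/7 = (1113993 - 1377*y)/7 = 1113993/7 - 1377*y/7)
√(234830 + L(N(38), -832)) = √(234830 + (1113993/7 - 1377/7*(-832))) = √(234830 + (1113993/7 + 1145664/7)) = √(234830 + 2259657/7) = √(3903467/7) = 191*√749/7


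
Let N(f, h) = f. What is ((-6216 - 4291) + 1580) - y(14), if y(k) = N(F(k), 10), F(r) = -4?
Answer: -8923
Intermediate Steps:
y(k) = -4
((-6216 - 4291) + 1580) - y(14) = ((-6216 - 4291) + 1580) - 1*(-4) = (-10507 + 1580) + 4 = -8927 + 4 = -8923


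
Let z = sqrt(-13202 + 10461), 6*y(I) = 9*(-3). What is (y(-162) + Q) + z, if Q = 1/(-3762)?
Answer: -8465/1881 + I*sqrt(2741) ≈ -4.5003 + 52.355*I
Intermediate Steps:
Q = -1/3762 ≈ -0.00026582
y(I) = -9/2 (y(I) = (9*(-3))/6 = (1/6)*(-27) = -9/2)
z = I*sqrt(2741) (z = sqrt(-2741) = I*sqrt(2741) ≈ 52.355*I)
(y(-162) + Q) + z = (-9/2 - 1/3762) + I*sqrt(2741) = -8465/1881 + I*sqrt(2741)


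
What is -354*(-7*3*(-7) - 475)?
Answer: 116112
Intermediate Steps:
-354*(-7*3*(-7) - 475) = -354*(-21*(-7) - 475) = -354*(147 - 475) = -354*(-328) = 116112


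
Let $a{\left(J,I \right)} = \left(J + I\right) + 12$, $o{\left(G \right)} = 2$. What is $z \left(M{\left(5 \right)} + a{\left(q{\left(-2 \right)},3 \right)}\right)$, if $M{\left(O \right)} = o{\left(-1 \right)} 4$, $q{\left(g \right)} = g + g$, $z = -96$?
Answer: $-1824$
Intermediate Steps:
$q{\left(g \right)} = 2 g$
$a{\left(J,I \right)} = 12 + I + J$ ($a{\left(J,I \right)} = \left(I + J\right) + 12 = 12 + I + J$)
$M{\left(O \right)} = 8$ ($M{\left(O \right)} = 2 \cdot 4 = 8$)
$z \left(M{\left(5 \right)} + a{\left(q{\left(-2 \right)},3 \right)}\right) = - 96 \left(8 + \left(12 + 3 + 2 \left(-2\right)\right)\right) = - 96 \left(8 + \left(12 + 3 - 4\right)\right) = - 96 \left(8 + 11\right) = \left(-96\right) 19 = -1824$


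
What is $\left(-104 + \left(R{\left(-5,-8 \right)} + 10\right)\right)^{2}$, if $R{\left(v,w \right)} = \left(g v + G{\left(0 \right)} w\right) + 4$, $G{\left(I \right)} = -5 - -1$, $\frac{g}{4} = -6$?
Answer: $3844$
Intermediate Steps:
$g = -24$ ($g = 4 \left(-6\right) = -24$)
$G{\left(I \right)} = -4$ ($G{\left(I \right)} = -5 + 1 = -4$)
$R{\left(v,w \right)} = 4 - 24 v - 4 w$ ($R{\left(v,w \right)} = \left(- 24 v - 4 w\right) + 4 = 4 - 24 v - 4 w$)
$\left(-104 + \left(R{\left(-5,-8 \right)} + 10\right)\right)^{2} = \left(-104 + \left(\left(4 - -120 - -32\right) + 10\right)\right)^{2} = \left(-104 + \left(\left(4 + 120 + 32\right) + 10\right)\right)^{2} = \left(-104 + \left(156 + 10\right)\right)^{2} = \left(-104 + 166\right)^{2} = 62^{2} = 3844$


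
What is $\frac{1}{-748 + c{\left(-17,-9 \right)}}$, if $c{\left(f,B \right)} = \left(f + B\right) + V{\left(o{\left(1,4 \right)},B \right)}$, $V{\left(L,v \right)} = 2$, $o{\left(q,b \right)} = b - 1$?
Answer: $- \frac{1}{772} \approx -0.0012953$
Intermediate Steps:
$o{\left(q,b \right)} = -1 + b$
$c{\left(f,B \right)} = 2 + B + f$ ($c{\left(f,B \right)} = \left(f + B\right) + 2 = \left(B + f\right) + 2 = 2 + B + f$)
$\frac{1}{-748 + c{\left(-17,-9 \right)}} = \frac{1}{-748 - 24} = \frac{1}{-772} = - \frac{1}{772}$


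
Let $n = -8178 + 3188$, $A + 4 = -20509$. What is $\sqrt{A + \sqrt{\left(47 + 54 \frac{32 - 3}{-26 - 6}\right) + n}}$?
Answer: $\frac{\sqrt{-82052 + i \sqrt{79871}}}{2} \approx 0.24665 + 143.22 i$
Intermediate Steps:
$A = -20513$ ($A = -4 - 20509 = -20513$)
$n = -4990$
$\sqrt{A + \sqrt{\left(47 + 54 \frac{32 - 3}{-26 - 6}\right) + n}} = \sqrt{-20513 + \sqrt{\left(47 + 54 \frac{32 - 3}{-26 - 6}\right) - 4990}} = \sqrt{-20513 + \sqrt{\left(47 + 54 \frac{29}{-32}\right) - 4990}} = \sqrt{-20513 + \sqrt{\left(47 + 54 \cdot 29 \left(- \frac{1}{32}\right)\right) - 4990}} = \sqrt{-20513 + \sqrt{\left(47 + 54 \left(- \frac{29}{32}\right)\right) - 4990}} = \sqrt{-20513 + \sqrt{\left(47 - \frac{783}{16}\right) - 4990}} = \sqrt{-20513 + \sqrt{- \frac{31}{16} - 4990}} = \sqrt{-20513 + \sqrt{- \frac{79871}{16}}} = \sqrt{-20513 + \frac{i \sqrt{79871}}{4}}$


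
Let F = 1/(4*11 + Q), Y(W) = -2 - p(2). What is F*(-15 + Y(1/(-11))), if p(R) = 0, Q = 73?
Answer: -17/117 ≈ -0.14530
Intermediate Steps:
Y(W) = -2 (Y(W) = -2 - 1*0 = -2 + 0 = -2)
F = 1/117 (F = 1/(4*11 + 73) = 1/(44 + 73) = 1/117 ≈ 0.0085470)
F*(-15 + Y(1/(-11))) = (-15 - 2)/117 = (1/117)*(-17) = -17/117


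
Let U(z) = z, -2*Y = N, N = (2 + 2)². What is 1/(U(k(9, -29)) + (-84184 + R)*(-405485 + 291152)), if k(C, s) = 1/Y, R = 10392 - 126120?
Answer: 8/182852309567 ≈ 4.3751e-11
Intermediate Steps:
R = -115728
N = 16 (N = 4² = 16)
Y = -8 (Y = -½*16 = -8)
k(C, s) = -⅛ (k(C, s) = 1/(-8) = -⅛)
1/(U(k(9, -29)) + (-84184 + R)*(-405485 + 291152)) = 1/(-⅛ + (-84184 - 115728)*(-405485 + 291152)) = 1/(-⅛ - 199912*(-114333)) = 1/(-⅛ + 22856538696) = 1/(182852309567/8) = 8/182852309567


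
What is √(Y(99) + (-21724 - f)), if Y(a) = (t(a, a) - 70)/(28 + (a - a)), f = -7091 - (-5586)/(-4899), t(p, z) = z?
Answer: I*√7647108082369/22862 ≈ 120.96*I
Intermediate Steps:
f = -11581465/1633 (f = -7091 - (-5586)*(-1)/4899 = -7091 - 1*1862/1633 = -7091 - 1862/1633 = -11581465/1633 ≈ -7092.1)
Y(a) = -5/2 + a/28 (Y(a) = (a - 70)/(28 + (a - a)) = (-70 + a)/(28 + 0) = (-70 + a)/28 = (-70 + a)*(1/28) = -5/2 + a/28)
√(Y(99) + (-21724 - f)) = √((-5/2 + (1/28)*99) + (-21724 - 1*(-11581465/1633))) = √((-5/2 + 99/28) + (-21724 + 11581465/1633)) = √(29/28 - 23893827/1633) = √(-668979799/45724) = I*√7647108082369/22862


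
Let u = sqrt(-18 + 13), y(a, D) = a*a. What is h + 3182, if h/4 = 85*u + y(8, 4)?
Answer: 3438 + 340*I*sqrt(5) ≈ 3438.0 + 760.26*I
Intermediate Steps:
y(a, D) = a**2
u = I*sqrt(5) (u = sqrt(-5) = I*sqrt(5) ≈ 2.2361*I)
h = 256 + 340*I*sqrt(5) (h = 4*(85*(I*sqrt(5)) + 8**2) = 4*(85*I*sqrt(5) + 64) = 4*(64 + 85*I*sqrt(5)) = 256 + 340*I*sqrt(5) ≈ 256.0 + 760.26*I)
h + 3182 = (256 + 340*I*sqrt(5)) + 3182 = 3438 + 340*I*sqrt(5)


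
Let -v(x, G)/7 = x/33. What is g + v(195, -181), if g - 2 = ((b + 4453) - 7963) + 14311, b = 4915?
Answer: 172443/11 ≈ 15677.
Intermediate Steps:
v(x, G) = -7*x/33
g = 15718 (g = 2 + (((4915 + 4453) - 7963) + 14311) = 2 + ((9368 - 7963) + 14311) = 2 + (1405 + 14311) = 2 + 15716 = 15718)
g + v(195, -181) = 15718 - 7/33*195 = 15718 - 455/11 = 172443/11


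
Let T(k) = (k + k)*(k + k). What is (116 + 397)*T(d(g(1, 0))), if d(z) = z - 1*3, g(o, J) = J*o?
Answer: 18468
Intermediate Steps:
d(z) = -3 + z (d(z) = z - 3 = -3 + z)
T(k) = 4*k² (T(k) = (2*k)*(2*k) = 4*k²)
(116 + 397)*T(d(g(1, 0))) = (116 + 397)*(4*(-3 + 0*1)²) = 513*(4*(-3 + 0)²) = 513*(4*(-3)²) = 513*(4*9) = 513*36 = 18468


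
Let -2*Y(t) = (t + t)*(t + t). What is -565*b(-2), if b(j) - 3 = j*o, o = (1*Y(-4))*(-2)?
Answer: 70625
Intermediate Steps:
Y(t) = -2*t**2 (Y(t) = -(t + t)*(t + t)/2 = -2*t*2*t/2 = -2*t**2)
o = 64 (o = (1*(-2*(-4)**2))*(-2) = (1*(-2*16))*(-2) = (1*(-32))*(-2) = -32*(-2) = 64)
b(j) = 3 + 64*j (b(j) = 3 + j*64 = 3 + 64*j)
-565*b(-2) = -565*(3 + 64*(-2)) = -565*(3 - 128) = -565*(-125) = 70625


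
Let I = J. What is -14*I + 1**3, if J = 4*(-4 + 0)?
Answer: 225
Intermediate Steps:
J = -16 (J = 4*(-4) = -16)
I = -16
-14*I + 1**3 = -14*(-16) + 1**3 = 224 + 1 = 225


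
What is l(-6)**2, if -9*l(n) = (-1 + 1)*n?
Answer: 0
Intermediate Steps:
l(n) = 0 (l(n) = -(-1 + 1)*n/9 = -0*n = -1/9*0 = 0)
l(-6)**2 = 0**2 = 0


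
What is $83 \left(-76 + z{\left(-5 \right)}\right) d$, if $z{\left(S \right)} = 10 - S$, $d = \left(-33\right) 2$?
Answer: $334158$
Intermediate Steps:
$d = -66$
$83 \left(-76 + z{\left(-5 \right)}\right) d = 83 \left(-76 + \left(10 - -5\right)\right) \left(-66\right) = 83 \left(-76 + \left(10 + 5\right)\right) \left(-66\right) = 83 \left(-76 + 15\right) \left(-66\right) = 83 \left(-61\right) \left(-66\right) = \left(-5063\right) \left(-66\right) = 334158$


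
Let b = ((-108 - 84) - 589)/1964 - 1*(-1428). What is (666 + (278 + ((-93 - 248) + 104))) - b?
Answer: -1415263/1964 ≈ -720.60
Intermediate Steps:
b = 2803811/1964 (b = (-192 - 589)*(1/1964) + 1428 = -781*1/1964 + 1428 = -781/1964 + 1428 = 2803811/1964 ≈ 1427.6)
(666 + (278 + ((-93 - 248) + 104))) - b = (666 + (278 + ((-93 - 248) + 104))) - 1*2803811/1964 = (666 + (278 + (-341 + 104))) - 2803811/1964 = (666 + (278 - 237)) - 2803811/1964 = (666 + 41) - 2803811/1964 = 707 - 2803811/1964 = -1415263/1964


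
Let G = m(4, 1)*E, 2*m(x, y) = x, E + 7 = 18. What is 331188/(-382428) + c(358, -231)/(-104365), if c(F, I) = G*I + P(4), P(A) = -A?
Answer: -2718283901/3326008185 ≈ -0.81728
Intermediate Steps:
E = 11 (E = -7 + 18 = 11)
m(x, y) = x/2
G = 22 (G = ((½)*4)*11 = 2*11 = 22)
c(F, I) = -4 + 22*I (c(F, I) = 22*I - 1*4 = 22*I - 4 = -4 + 22*I)
331188/(-382428) + c(358, -231)/(-104365) = 331188/(-382428) + (-4 + 22*(-231))/(-104365) = 331188*(-1/382428) + (-4 - 5082)*(-1/104365) = -27599/31869 - 5086*(-1/104365) = -27599/31869 + 5086/104365 = -2718283901/3326008185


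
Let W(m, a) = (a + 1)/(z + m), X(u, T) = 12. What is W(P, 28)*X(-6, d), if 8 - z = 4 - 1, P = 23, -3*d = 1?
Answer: 87/7 ≈ 12.429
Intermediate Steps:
d = -1/3 (d = -1/3*1 = -1/3 ≈ -0.33333)
z = 5 (z = 8 - (4 - 1) = 8 - 1*3 = 8 - 3 = 5)
W(m, a) = (1 + a)/(5 + m) (W(m, a) = (a + 1)/(5 + m) = (1 + a)/(5 + m))
W(P, 28)*X(-6, d) = ((1 + 28)/(5 + 23))*12 = (29/28)*12 = 87/7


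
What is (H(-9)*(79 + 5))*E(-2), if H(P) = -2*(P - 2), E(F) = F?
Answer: -3696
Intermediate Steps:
H(P) = 4 - 2*P (H(P) = -2*(-2 + P) = 4 - 2*P)
(H(-9)*(79 + 5))*E(-2) = ((4 - 2*(-9))*(79 + 5))*(-2) = ((4 + 18)*84)*(-2) = (22*84)*(-2) = 1848*(-2) = -3696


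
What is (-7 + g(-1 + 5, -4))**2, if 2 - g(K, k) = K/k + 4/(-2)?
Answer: 4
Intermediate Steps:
g(K, k) = 4 - K/k (g(K, k) = 2 - (K/k + 4/(-2)) = 2 - (K/k + 4*(-1/2)) = 2 - (K/k - 2) = 2 - (-2 + K/k) = 2 + (2 - K/k) = 4 - K/k)
(-7 + g(-1 + 5, -4))**2 = (-7 + (4 - 1*(-1 + 5)/(-4)))**2 = (-7 + (4 - 1*4*(-1/4)))**2 = (-7 + (4 + 1))**2 = (-7 + 5)**2 = (-2)**2 = 4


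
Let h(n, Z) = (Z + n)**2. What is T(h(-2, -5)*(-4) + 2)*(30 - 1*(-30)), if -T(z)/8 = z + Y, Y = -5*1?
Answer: 95520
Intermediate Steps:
Y = -5
T(z) = 40 - 8*z (T(z) = -8*(z - 5) = -8*(-5 + z) = 40 - 8*z)
T(h(-2, -5)*(-4) + 2)*(30 - 1*(-30)) = (40 - 8*((-5 - 2)**2*(-4) + 2))*(30 - 1*(-30)) = (40 - 8*((-7)**2*(-4) + 2))*(30 + 30) = (40 - 8*(49*(-4) + 2))*60 = (40 - 8*(-196 + 2))*60 = (40 - 8*(-194))*60 = (40 + 1552)*60 = 1592*60 = 95520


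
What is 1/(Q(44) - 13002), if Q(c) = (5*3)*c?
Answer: -1/12342 ≈ -8.1024e-5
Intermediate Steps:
Q(c) = 15*c
1/(Q(44) - 13002) = 1/(15*44 - 13002) = 1/(660 - 13002) = 1/(-12342) = -1/12342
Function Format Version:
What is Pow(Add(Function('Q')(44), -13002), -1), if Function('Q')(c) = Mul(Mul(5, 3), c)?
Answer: Rational(-1, 12342) ≈ -8.1024e-5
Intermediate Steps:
Function('Q')(c) = Mul(15, c)
Pow(Add(Function('Q')(44), -13002), -1) = Pow(Add(Mul(15, 44), -13002), -1) = Pow(Add(660, -13002), -1) = Pow(-12342, -1) = Rational(-1, 12342)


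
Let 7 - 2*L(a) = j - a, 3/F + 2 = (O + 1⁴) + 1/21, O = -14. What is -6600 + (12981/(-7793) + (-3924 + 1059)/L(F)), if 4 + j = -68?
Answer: -1286969023743/192822199 ≈ -6674.4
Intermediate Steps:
j = -72 (j = -4 - 68 = -72)
F = -63/314 (F = 3/(-2 + ((-14 + 1⁴) + 1/21)) = 3/(-2 + ((-14 + 1) + 1/21)) = 3/(-2 + (-13 + 1/21)) = 3/(-2 - 272/21) = 3/(-314/21) = 3*(-21/314) = -63/314 ≈ -0.20064)
L(a) = 79/2 + a/2 (L(a) = 7/2 - (-72 - a)/2 = 7/2 + (36 + a/2) = 79/2 + a/2)
-6600 + (12981/(-7793) + (-3924 + 1059)/L(F)) = -6600 + (12981/(-7793) + (-3924 + 1059)/(79/2 + (½)*(-63/314))) = -6600 + (12981*(-1/7793) - 2865/(79/2 - 63/628)) = -6600 + (-12981/7793 - 2865/24743/628) = -6600 + (-12981/7793 - 2865*628/24743) = -6600 + (-12981/7793 - 1799220/24743) = -6600 - 14342510343/192822199 = -1286969023743/192822199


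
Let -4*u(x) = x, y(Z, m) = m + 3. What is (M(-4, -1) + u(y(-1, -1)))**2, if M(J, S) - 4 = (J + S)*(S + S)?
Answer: 729/4 ≈ 182.25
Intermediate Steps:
y(Z, m) = 3 + m
M(J, S) = 4 + 2*S*(J + S) (M(J, S) = 4 + (J + S)*(S + S) = 4 + (J + S)*(2*S) = 4 + 2*S*(J + S))
u(x) = -x/4
(M(-4, -1) + u(y(-1, -1)))**2 = ((4 + 2*(-1)**2 + 2*(-4)*(-1)) - (3 - 1)/4)**2 = ((4 + 2*1 + 8) - 1/4*2)**2 = ((4 + 2 + 8) - 1/2)**2 = (14 - 1/2)**2 = (27/2)**2 = 729/4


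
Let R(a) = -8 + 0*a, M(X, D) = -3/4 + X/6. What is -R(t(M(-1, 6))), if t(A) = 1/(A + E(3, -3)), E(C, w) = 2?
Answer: 8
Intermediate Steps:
M(X, D) = -3/4 + X/6 (M(X, D) = -3*1/4 + X*(1/6) = -3/4 + X/6)
t(A) = 1/(2 + A) (t(A) = 1/(A + 2) = 1/(2 + A))
R(a) = -8 (R(a) = -8 + 0 = -8)
-R(t(M(-1, 6))) = -1*(-8) = 8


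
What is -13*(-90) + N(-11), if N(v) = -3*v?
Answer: 1203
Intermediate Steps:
-13*(-90) + N(-11) = -13*(-90) - 3*(-11) = 1170 + 33 = 1203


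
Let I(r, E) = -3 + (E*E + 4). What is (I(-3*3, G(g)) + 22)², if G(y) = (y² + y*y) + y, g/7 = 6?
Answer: 162433062275929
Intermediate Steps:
g = 42 (g = 7*6 = 42)
G(y) = y + 2*y² (G(y) = (y² + y²) + y = 2*y² + y = y + 2*y²)
I(r, E) = 1 + E² (I(r, E) = -3 + (E² + 4) = -3 + (4 + E²) = 1 + E²)
(I(-3*3, G(g)) + 22)² = ((1 + (42*(1 + 2*42))²) + 22)² = ((1 + (42*(1 + 84))²) + 22)² = ((1 + (42*85)²) + 22)² = ((1 + 3570²) + 22)² = ((1 + 12744900) + 22)² = (12744901 + 22)² = 12744923² = 162433062275929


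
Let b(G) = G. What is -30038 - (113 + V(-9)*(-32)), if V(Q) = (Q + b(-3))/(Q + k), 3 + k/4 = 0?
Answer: -210929/7 ≈ -30133.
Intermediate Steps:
k = -12 (k = -12 + 4*0 = -12 + 0 = -12)
V(Q) = (-3 + Q)/(-12 + Q) (V(Q) = (Q - 3)/(Q - 12) = (-3 + Q)/(-12 + Q))
-30038 - (113 + V(-9)*(-32)) = -30038 - (113 + ((-3 - 9)/(-12 - 9))*(-32)) = -30038 - (113 + (-12/(-21))*(-32)) = -30038 - (113 - 1/21*(-12)*(-32)) = -30038 - (113 + (4/7)*(-32)) = -30038 - (113 - 128/7) = -30038 - 1*663/7 = -30038 - 663/7 = -210929/7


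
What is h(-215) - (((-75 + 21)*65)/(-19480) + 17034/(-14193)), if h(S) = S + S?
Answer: -3953474677/9215988 ≈ -428.98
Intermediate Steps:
h(S) = 2*S
h(-215) - (((-75 + 21)*65)/(-19480) + 17034/(-14193)) = 2*(-215) - (((-75 + 21)*65)/(-19480) + 17034/(-14193)) = -430 - (-54*65*(-1/19480) + 17034*(-1/14193)) = -430 - (-3510*(-1/19480) - 5678/4731) = -430 - (351/1948 - 5678/4731) = -430 - 1*(-9400163/9215988) = -430 + 9400163/9215988 = -3953474677/9215988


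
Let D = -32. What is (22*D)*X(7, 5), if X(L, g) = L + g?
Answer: -8448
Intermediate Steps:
(22*D)*X(7, 5) = (22*(-32))*(7 + 5) = -704*12 = -8448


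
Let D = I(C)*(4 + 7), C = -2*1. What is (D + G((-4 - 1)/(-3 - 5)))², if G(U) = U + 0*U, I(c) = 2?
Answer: 32761/64 ≈ 511.89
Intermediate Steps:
C = -2
D = 22 (D = 2*(4 + 7) = 2*11 = 22)
G(U) = U (G(U) = U + 0 = U)
(D + G((-4 - 1)/(-3 - 5)))² = (22 + (-4 - 1)/(-3 - 5))² = (22 - 5/(-8))² = (22 - 5*(-⅛))² = (22 + 5/8)² = (181/8)² = 32761/64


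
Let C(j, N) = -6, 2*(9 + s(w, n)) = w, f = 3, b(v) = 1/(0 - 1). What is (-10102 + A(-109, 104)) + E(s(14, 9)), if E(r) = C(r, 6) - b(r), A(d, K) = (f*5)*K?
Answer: -8547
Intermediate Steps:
b(v) = -1 (b(v) = 1/(-1) = -1)
s(w, n) = -9 + w/2
A(d, K) = 15*K (A(d, K) = (3*5)*K = 15*K)
E(r) = -5 (E(r) = -6 - 1*(-1) = -6 + 1 = -5)
(-10102 + A(-109, 104)) + E(s(14, 9)) = (-10102 + 15*104) - 5 = (-10102 + 1560) - 5 = -8542 - 5 = -8547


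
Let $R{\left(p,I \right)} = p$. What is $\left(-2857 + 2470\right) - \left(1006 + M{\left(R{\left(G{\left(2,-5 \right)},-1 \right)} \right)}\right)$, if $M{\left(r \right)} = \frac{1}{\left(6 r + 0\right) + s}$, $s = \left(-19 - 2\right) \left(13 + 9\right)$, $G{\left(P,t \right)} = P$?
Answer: $- \frac{626849}{450} \approx -1393.0$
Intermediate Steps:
$s = -462$ ($s = \left(-21\right) 22 = -462$)
$M{\left(r \right)} = \frac{1}{-462 + 6 r}$ ($M{\left(r \right)} = \frac{1}{\left(6 r + 0\right) - 462} = \frac{1}{6 r - 462} = \frac{1}{-462 + 6 r}$)
$\left(-2857 + 2470\right) - \left(1006 + M{\left(R{\left(G{\left(2,-5 \right)},-1 \right)} \right)}\right) = \left(-2857 + 2470\right) - \left(1006 + \frac{1}{6 \left(-77 + 2\right)}\right) = -387 - \left(1006 + \frac{1}{6 \left(-75\right)}\right) = -387 - \left(1006 + \frac{1}{6} \left(- \frac{1}{75}\right)\right) = -387 - \frac{452699}{450} = - \frac{626849}{450}$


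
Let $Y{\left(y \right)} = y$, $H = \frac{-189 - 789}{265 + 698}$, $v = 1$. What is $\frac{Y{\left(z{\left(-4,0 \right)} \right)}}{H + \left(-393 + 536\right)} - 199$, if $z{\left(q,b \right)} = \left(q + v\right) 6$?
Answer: $- \frac{9075601}{45577} \approx -199.13$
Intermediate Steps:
$z{\left(q,b \right)} = 6 + 6 q$ ($z{\left(q,b \right)} = \left(q + 1\right) 6 = \left(1 + q\right) 6 = 6 + 6 q$)
$H = - \frac{326}{321}$ ($H = - \frac{978}{963} = \left(-978\right) \frac{1}{963} = - \frac{326}{321} \approx -1.0156$)
$\frac{Y{\left(z{\left(-4,0 \right)} \right)}}{H + \left(-393 + 536\right)} - 199 = \frac{6 + 6 \left(-4\right)}{- \frac{326}{321} + \left(-393 + 536\right)} - 199 = \frac{6 - 24}{- \frac{326}{321} + 143} - 199 = \frac{1}{\frac{45577}{321}} \left(-18\right) - 199 = \frac{321}{45577} \left(-18\right) - 199 = - \frac{5778}{45577} - 199 = - \frac{9075601}{45577}$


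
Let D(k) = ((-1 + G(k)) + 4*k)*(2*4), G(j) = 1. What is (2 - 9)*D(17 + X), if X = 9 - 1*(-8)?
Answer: -7616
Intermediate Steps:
X = 17 (X = 9 + 8 = 17)
D(k) = 32*k (D(k) = ((-1 + 1) + 4*k)*(2*4) = (0 + 4*k)*8 = (4*k)*8 = 32*k)
(2 - 9)*D(17 + X) = (2 - 9)*(32*(17 + 17)) = -224*34 = -7*1088 = -7616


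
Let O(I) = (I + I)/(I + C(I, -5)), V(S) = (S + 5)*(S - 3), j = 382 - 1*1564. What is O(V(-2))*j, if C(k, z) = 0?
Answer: -2364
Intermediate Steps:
j = -1182 (j = 382 - 1564 = -1182)
V(S) = (-3 + S)*(5 + S) (V(S) = (5 + S)*(-3 + S) = (-3 + S)*(5 + S))
O(I) = 2 (O(I) = (I + I)/(I + 0) = (2*I)/I = 2)
O(V(-2))*j = 2*(-1182) = -2364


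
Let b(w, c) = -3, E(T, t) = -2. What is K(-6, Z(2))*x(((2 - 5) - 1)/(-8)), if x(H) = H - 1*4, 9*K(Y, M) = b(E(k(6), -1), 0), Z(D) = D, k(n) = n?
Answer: 7/6 ≈ 1.1667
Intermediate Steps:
K(Y, M) = -1/3 (K(Y, M) = (1/9)*(-3) = -1/3)
x(H) = -4 + H (x(H) = H - 4 = -4 + H)
K(-6, Z(2))*x(((2 - 5) - 1)/(-8)) = -(-4 + ((2 - 5) - 1)/(-8))/3 = -(-4 + (-3 - 1)*(-1/8))/3 = -(-4 - 4*(-1/8))/3 = -(-4 + 1/2)/3 = -1/3*(-7/2) = 7/6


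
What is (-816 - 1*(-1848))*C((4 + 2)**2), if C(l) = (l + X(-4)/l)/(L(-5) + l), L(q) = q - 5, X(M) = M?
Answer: 55556/39 ≈ 1424.5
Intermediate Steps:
L(q) = -5 + q
C(l) = (l - 4/l)/(-10 + l) (C(l) = (l - 4/l)/((-5 - 5) + l) = (l - 4/l)/(-10 + l))
(-816 - 1*(-1848))*C((4 + 2)**2) = (-816 - 1*(-1848))*((-4 + ((4 + 2)**2)**2)/(((4 + 2)**2)*(-10 + (4 + 2)**2))) = (-816 + 1848)*((-4 + (6**2)**2)/((6**2)*(-10 + 6**2))) = 1032*((-4 + 36**2)/(36*(-10 + 36))) = 1032*((1/36)*(-4 + 1296)/26) = 1032*((1/36)*(1/26)*1292) = 1032*(323/234) = 55556/39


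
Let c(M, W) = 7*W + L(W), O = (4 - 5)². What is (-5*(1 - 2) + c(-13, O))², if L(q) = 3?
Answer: 225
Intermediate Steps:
O = 1 (O = (-1)² = 1)
c(M, W) = 3 + 7*W (c(M, W) = 7*W + 3 = 3 + 7*W)
(-5*(1 - 2) + c(-13, O))² = (-5*(1 - 2) + (3 + 7*1))² = (-5*(-1) + (3 + 7))² = (5 + 10)² = 15² = 225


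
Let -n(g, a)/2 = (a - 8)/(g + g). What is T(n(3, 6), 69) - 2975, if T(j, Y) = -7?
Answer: -2982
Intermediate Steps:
n(g, a) = -(-8 + a)/g (n(g, a) = -2*(a - 8)/(g + g) = -2*(-8 + a)/(2*g) = -2*(-8 + a)*1/(2*g) = -(-8 + a)/g)
T(n(3, 6), 69) - 2975 = -7 - 2975 = -2982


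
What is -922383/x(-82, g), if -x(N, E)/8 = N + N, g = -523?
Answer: -922383/1312 ≈ -703.04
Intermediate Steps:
x(N, E) = -16*N (x(N, E) = -8*(N + N) = -16*N)
-922383/x(-82, g) = -922383/((-16*(-82))) = -922383/1312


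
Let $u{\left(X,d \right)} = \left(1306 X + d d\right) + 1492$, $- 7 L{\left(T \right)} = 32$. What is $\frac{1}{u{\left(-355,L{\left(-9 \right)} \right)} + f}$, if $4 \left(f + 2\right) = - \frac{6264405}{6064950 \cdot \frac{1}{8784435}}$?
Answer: $- \frac{15849736}{43276914678205} \approx -3.6624 \cdot 10^{-7}$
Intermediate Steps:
$L{\left(T \right)} = - \frac{32}{7}$ ($L{\left(T \right)} = \left(- \frac{1}{7}\right) 32 = - \frac{32}{7}$)
$u{\left(X,d \right)} = 1492 + d^{2} + 1306 X$ ($u{\left(X,d \right)} = \left(1306 X + d^{2}\right) + 1492 = \left(d^{2} + 1306 X\right) + 1492 = 1492 + d^{2} + 1306 X$)
$f = - \frac{733724094077}{323464}$ ($f = -2 + \frac{\left(-6264405\right) \frac{1}{6064950 \cdot \frac{1}{8784435}}}{4} = -2 + \frac{\left(-6264405\right) \frac{1}{\frac{404330}{585629}}}{4} = -2 + \frac{\left(-6264405\right) \frac{585629}{404330}}{4} = -2 + \frac{1}{4} \left(- \frac{733723447149}{80866}\right) = -2 - \frac{733723447149}{323464} = - \frac{733724094077}{323464} \approx -2.2683 \cdot 10^{6}$)
$\frac{1}{u{\left(-355,L{\left(-9 \right)} \right)} + f} = \frac{1}{\left(1492 + \left(- \frac{32}{7}\right)^{2} + 1306 \left(-355\right)\right) - \frac{733724094077}{323464}} = \frac{1}{\left(1492 + \frac{1024}{49} - 463630\right) - \frac{733724094077}{323464}} = \frac{1}{- \frac{22643738}{49} - \frac{733724094077}{323464}} = \frac{1}{- \frac{43276914678205}{15849736}} = - \frac{15849736}{43276914678205}$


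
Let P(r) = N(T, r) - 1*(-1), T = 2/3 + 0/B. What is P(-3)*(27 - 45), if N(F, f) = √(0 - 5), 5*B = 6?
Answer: -18 - 18*I*√5 ≈ -18.0 - 40.249*I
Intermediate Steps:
B = 6/5 (B = (⅕)*6 = 6/5 ≈ 1.2000)
T = ⅔ (T = 2/3 + 0/(6/5) = 2*(⅓) + 0*(⅚) = ⅔ + 0 = ⅔ ≈ 0.66667)
N(F, f) = I*√5 (N(F, f) = √(-5) = I*√5)
P(r) = 1 + I*√5 (P(r) = I*√5 - 1*(-1) = I*√5 + 1 = 1 + I*√5)
P(-3)*(27 - 45) = (1 + I*√5)*(27 - 45) = (1 + I*√5)*(-18) = -18 - 18*I*√5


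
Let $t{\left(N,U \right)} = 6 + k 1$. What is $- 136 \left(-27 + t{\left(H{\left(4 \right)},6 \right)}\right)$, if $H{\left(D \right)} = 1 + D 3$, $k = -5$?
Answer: $3536$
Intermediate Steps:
$H{\left(D \right)} = 1 + 3 D$
$t{\left(N,U \right)} = 1$ ($t{\left(N,U \right)} = 6 - 5 = 1$)
$- 136 \left(-27 + t{\left(H{\left(4 \right)},6 \right)}\right) = - 136 \left(-27 + 1\right) = \left(-136\right) \left(-26\right) = 3536$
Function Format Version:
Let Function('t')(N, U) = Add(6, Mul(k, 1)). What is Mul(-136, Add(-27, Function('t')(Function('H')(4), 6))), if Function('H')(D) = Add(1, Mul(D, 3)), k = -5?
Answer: 3536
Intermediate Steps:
Function('H')(D) = Add(1, Mul(3, D))
Function('t')(N, U) = 1 (Function('t')(N, U) = Add(6, Mul(-5, 1)) = Add(6, -5) = 1)
Mul(-136, Add(-27, Function('t')(Function('H')(4), 6))) = Mul(-136, Add(-27, 1)) = Mul(-136, -26) = 3536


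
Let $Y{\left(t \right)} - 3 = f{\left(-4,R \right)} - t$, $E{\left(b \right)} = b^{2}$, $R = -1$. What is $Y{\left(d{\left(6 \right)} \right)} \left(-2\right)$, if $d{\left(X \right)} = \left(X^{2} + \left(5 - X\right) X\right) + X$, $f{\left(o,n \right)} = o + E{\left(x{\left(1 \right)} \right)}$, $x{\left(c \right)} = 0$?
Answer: $74$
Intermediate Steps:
$f{\left(o,n \right)} = o$ ($f{\left(o,n \right)} = o + 0^{2} = o + 0 = o$)
$d{\left(X \right)} = X + X^{2} + X \left(5 - X\right)$ ($d{\left(X \right)} = \left(X^{2} + X \left(5 - X\right)\right) + X = X + X^{2} + X \left(5 - X\right)$)
$Y{\left(t \right)} = -1 - t$ ($Y{\left(t \right)} = 3 - \left(4 + t\right) = -1 - t$)
$Y{\left(d{\left(6 \right)} \right)} \left(-2\right) = \left(-1 - 6 \cdot 6\right) \left(-2\right) = \left(-1 - 36\right) \left(-2\right) = \left(-37\right) \left(-2\right) = 74$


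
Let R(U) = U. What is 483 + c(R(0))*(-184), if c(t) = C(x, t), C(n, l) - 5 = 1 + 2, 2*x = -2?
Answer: -989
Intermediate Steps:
x = -1 (x = (1/2)*(-2) = -1)
C(n, l) = 8 (C(n, l) = 5 + (1 + 2) = 5 + 3 = 8)
c(t) = 8
483 + c(R(0))*(-184) = 483 + 8*(-184) = 483 - 1472 = -989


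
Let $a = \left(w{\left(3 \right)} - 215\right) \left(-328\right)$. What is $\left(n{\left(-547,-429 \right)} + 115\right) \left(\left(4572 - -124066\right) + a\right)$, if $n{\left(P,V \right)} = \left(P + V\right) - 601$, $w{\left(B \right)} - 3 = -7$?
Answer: $-293087140$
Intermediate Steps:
$w{\left(B \right)} = -4$ ($w{\left(B \right)} = 3 - 7 = -4$)
$n{\left(P,V \right)} = -601 + P + V$ ($n{\left(P,V \right)} = \left(P + V\right) - 601 = -601 + P + V$)
$a = 71832$ ($a = \left(-4 - 215\right) \left(-328\right) = \left(-219\right) \left(-328\right) = 71832$)
$\left(n{\left(-547,-429 \right)} + 115\right) \left(\left(4572 - -124066\right) + a\right) = \left(\left(-601 - 547 - 429\right) + 115\right) \left(\left(4572 - -124066\right) + 71832\right) = \left(-1577 + 115\right) \left(\left(4572 + 124066\right) + 71832\right) = - 1462 \left(128638 + 71832\right) = \left(-1462\right) 200470 = -293087140$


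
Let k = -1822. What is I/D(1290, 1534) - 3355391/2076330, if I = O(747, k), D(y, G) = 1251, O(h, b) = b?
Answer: -2660222467/865829610 ≈ -3.0725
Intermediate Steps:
I = -1822
I/D(1290, 1534) - 3355391/2076330 = -1822/1251 - 3355391/2076330 = -2660222467/865829610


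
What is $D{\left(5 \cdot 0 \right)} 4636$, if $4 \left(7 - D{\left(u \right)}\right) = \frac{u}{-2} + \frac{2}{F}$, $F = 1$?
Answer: $30134$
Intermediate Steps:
$D{\left(u \right)} = \frac{13}{2} + \frac{u}{8}$ ($D{\left(u \right)} = 7 - \frac{\frac{u}{-2} + \frac{2}{1}}{4} = 7 - \frac{u \left(- \frac{1}{2}\right) + 2 \cdot 1}{4} = 7 - \frac{- \frac{u}{2} + 2}{4} = 7 - \frac{2 - \frac{u}{2}}{4} = 7 + \left(- \frac{1}{2} + \frac{u}{8}\right) = \frac{13}{2} + \frac{u}{8}$)
$D{\left(5 \cdot 0 \right)} 4636 = \left(\frac{13}{2} + \frac{5 \cdot 0}{8}\right) 4636 = \left(\frac{13}{2} + \frac{1}{8} \cdot 0\right) 4636 = \left(\frac{13}{2} + 0\right) 4636 = \frac{13}{2} \cdot 4636 = 30134$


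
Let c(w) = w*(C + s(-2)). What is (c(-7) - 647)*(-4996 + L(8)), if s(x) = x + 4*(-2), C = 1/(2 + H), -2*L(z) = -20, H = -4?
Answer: 2859471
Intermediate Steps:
L(z) = 10 (L(z) = -½*(-20) = 10)
C = -½ (C = 1/(2 - 4) = 1/(-2) = -½ ≈ -0.50000)
s(x) = -8 + x (s(x) = x - 8 = -8 + x)
c(w) = -21*w/2 (c(w) = w*(-½ + (-8 - 2)) = w*(-½ - 10) = w*(-21/2) = -21*w/2)
(c(-7) - 647)*(-4996 + L(8)) = (-21/2*(-7) - 647)*(-4996 + 10) = (147/2 - 647)*(-4986) = -1147/2*(-4986) = 2859471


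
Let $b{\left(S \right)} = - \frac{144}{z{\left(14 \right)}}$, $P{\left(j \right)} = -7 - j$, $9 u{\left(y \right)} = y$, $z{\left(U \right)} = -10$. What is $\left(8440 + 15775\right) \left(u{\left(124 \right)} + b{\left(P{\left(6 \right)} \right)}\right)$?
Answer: $\frac{6140924}{9} \approx 6.8233 \cdot 10^{5}$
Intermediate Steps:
$u{\left(y \right)} = \frac{y}{9}$
$b{\left(S \right)} = \frac{72}{5}$ ($b{\left(S \right)} = - \frac{144}{-10} = \left(-144\right) \left(- \frac{1}{10}\right) = \frac{72}{5}$)
$\left(8440 + 15775\right) \left(u{\left(124 \right)} + b{\left(P{\left(6 \right)} \right)}\right) = \left(8440 + 15775\right) \left(\frac{1}{9} \cdot 124 + \frac{72}{5}\right) = 24215 \left(\frac{124}{9} + \frac{72}{5}\right) = 24215 \cdot \frac{1268}{45} = \frac{6140924}{9}$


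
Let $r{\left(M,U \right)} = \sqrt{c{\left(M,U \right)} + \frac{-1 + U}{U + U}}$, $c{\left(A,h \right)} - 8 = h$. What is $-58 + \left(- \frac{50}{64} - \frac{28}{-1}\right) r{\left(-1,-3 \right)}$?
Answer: $-58 + \frac{871 \sqrt{51}}{96} \approx 6.7936$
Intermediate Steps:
$c{\left(A,h \right)} = 8 + h$
$r{\left(M,U \right)} = \sqrt{8 + U + \frac{-1 + U}{2 U}}$ ($r{\left(M,U \right)} = \sqrt{\left(8 + U\right) + \frac{-1 + U}{U + U}} = \sqrt{\left(8 + U\right) + \frac{-1 + U}{2 U}} = \sqrt{8 + U + \frac{-1 + U}{2 U}}$)
$-58 + \left(- \frac{50}{64} - \frac{28}{-1}\right) r{\left(-1,-3 \right)} = -58 + \left(- \frac{50}{64} - \frac{28}{-1}\right) \frac{\sqrt{34 - \frac{2}{-3} + 4 \left(-3\right)}}{2} = -58 + \left(\left(-50\right) \frac{1}{64} - -28\right) \frac{\sqrt{34 - - \frac{2}{3} - 12}}{2} = -58 + \left(- \frac{25}{32} + 28\right) \frac{\sqrt{34 + \frac{2}{3} - 12}}{2} = -58 + \frac{871 \frac{\sqrt{\frac{68}{3}}}{2}}{32} = -58 + \frac{871 \frac{\frac{2}{3} \sqrt{51}}{2}}{32} = -58 + \frac{871 \frac{\sqrt{51}}{3}}{32} = -58 + \frac{871 \sqrt{51}}{96}$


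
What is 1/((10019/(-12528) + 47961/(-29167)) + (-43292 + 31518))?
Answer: -365404176/4303161847805 ≈ -8.4915e-5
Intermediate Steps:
1/((10019/(-12528) + 47961/(-29167)) + (-43292 + 31518)) = 1/((10019*(-1/12528) + 47961*(-1/29167)) - 11774) = 1/((-10019/12528 - 47961/29167) - 11774) = 1/(-893079581/365404176 - 11774) = 1/(-4303161847805/365404176) = -365404176/4303161847805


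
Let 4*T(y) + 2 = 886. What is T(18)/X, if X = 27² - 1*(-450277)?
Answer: 221/451006 ≈ 0.00049002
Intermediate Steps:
T(y) = 221 (T(y) = -½ + (¼)*886 = -½ + 443/2 = 221)
X = 451006 (X = 729 + 450277 = 451006)
T(18)/X = 221/451006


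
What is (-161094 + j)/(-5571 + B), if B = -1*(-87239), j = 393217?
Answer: 232123/81668 ≈ 2.8423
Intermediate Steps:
B = 87239
(-161094 + j)/(-5571 + B) = (-161094 + 393217)/(-5571 + 87239) = 232123/81668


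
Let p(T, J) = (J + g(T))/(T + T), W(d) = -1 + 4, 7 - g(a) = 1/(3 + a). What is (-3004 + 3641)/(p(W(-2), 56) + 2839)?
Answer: 22932/102581 ≈ 0.22355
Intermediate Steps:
g(a) = 7 - 1/(3 + a)
W(d) = 3
p(T, J) = (J + (20 + 7*T)/(3 + T))/(2*T) (p(T, J) = (J + (20 + 7*T)/(3 + T))/(T + T) = (J + (20 + 7*T)/(3 + T))/((2*T)) = (J + (20 + 7*T)/(3 + T))*(1/(2*T)) = (J + (20 + 7*T)/(3 + T))/(2*T))
(-3004 + 3641)/(p(W(-2), 56) + 2839) = (-3004 + 3641)/((½)*(20 + 7*3 + 56*(3 + 3))/(3*(3 + 3)) + 2839) = 637/((½)*(⅓)*(20 + 21 + 56*6)/6 + 2839) = 637/((½)*(⅓)*(⅙)*(20 + 21 + 336) + 2839) = 637/((½)*(⅓)*(⅙)*377 + 2839) = 637/(377/36 + 2839) = 637/(102581/36) = 637*(36/102581) = 22932/102581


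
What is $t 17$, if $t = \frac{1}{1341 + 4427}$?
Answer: $\frac{17}{5768} \approx 0.0029473$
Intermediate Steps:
$t = \frac{1}{5768} \approx 0.00017337$
$t 17 = \frac{1}{5768} \cdot 17 = \frac{17}{5768}$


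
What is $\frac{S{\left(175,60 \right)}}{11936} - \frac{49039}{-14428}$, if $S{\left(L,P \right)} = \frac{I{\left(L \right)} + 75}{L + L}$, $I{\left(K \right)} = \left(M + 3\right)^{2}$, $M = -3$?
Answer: $\frac{2048664085}{602744128} \approx 3.3989$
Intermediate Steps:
$I{\left(K \right)} = 0$ ($I{\left(K \right)} = \left(-3 + 3\right)^{2} = 0^{2} = 0$)
$S{\left(L,P \right)} = \frac{75}{2 L}$ ($S{\left(L,P \right)} = \frac{0 + 75}{L + L} = \frac{75}{2 L}$)
$\frac{S{\left(175,60 \right)}}{11936} - \frac{49039}{-14428} = \frac{\frac{75}{2} \cdot \frac{1}{175}}{11936} - \frac{49039}{-14428} = \frac{75}{2} \cdot \frac{1}{175} \cdot \frac{1}{11936} - - \frac{49039}{14428} = \frac{3}{14} \cdot \frac{1}{11936} + \frac{49039}{14428} = \frac{3}{167104} + \frac{49039}{14428} = \frac{2048664085}{602744128}$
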